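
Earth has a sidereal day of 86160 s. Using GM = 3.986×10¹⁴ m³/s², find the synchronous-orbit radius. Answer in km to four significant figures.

A synchronous orbit has period T, so by Kepler's third law a = (μT²/4π²)^(1/3).
μT²/4π² = 3.986×10¹⁴ × (8.616×10⁴)² / 39.48 = 7.495×10²² m³.
a = 4.216×10⁷ m = 42163 km.

r_sync ≈ 42160 km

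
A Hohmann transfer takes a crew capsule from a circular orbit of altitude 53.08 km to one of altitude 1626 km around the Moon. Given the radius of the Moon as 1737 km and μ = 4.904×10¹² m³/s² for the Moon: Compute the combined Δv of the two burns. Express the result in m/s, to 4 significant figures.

r₁ = 1737 + 53.08 = 1790.1 km = 1.7901×10⁶ m.
r₂ = 1737 + 1626 = 3363.0 km = 3.3630×10⁶ m.
Transfer ellipse a_t = (r₁ + r₂)/2 = 2.577×10⁶ m.
At r₁: circular v_c1 = √(μ/r₁) = 1655 m/s; transfer-perilune v_p = √[μ(2/r₁ − 1/a_t)] = 1891 m/s.
Δv₁ = v_p − v_c1 = 235.8 m/s.
At r₂: circular v_c2 = √(μ/r₂) = 1208 m/s; transfer-apolune v_a = √[μ(2/r₂ − 1/a_t)] = 1007 m/s.
Δv₂ = v_c2 − v_a = 201.0 m/s.
Total Δv = Δv₁ + Δv₂ = 436.8 m/s.

Δv_total ≈ 436.8 m/s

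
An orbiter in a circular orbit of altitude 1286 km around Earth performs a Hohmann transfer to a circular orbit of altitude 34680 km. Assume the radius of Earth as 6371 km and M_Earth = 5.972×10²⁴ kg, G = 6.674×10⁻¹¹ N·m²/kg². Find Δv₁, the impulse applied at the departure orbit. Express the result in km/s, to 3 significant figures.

Δv ≈ 2.15 km/s

μ = GM = 6.674×10⁻¹¹ × 5.972×10²⁴ = 3.986×10¹⁴ m³/s².
r₁ = 6371 + 1286 = 7657.0 km = 7.6570×10⁶ m.
r₂ = 6371 + 34680 = 41051 km = 4.1051×10⁷ m.
Transfer ellipse a_t = (r₁ + r₂)/2 = 2.435×10⁷ m.
At r₁: circular v_c1 = √(μ/r₁) = 7215 m/s; transfer-perigee v_p = √[μ(2/r₁ − 1/a_t)] = 9367 m/s.
Δv₁ = v_p − v_c1 = 2152 m/s.
= 2.152 km/s.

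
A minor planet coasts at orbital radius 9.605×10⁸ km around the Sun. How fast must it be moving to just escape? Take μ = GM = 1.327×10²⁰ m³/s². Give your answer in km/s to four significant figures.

v_esc ≈ 16.62 km/s

r = 9.605×10⁸ km = 9.605×10¹¹ m.
Escape speed v_esc = √(2μ/r) = √(2 × 1.327×10²⁰ / 9.605×10¹¹) = √(2.763×10⁸) = 16620 m/s.
= 16.62 km/s.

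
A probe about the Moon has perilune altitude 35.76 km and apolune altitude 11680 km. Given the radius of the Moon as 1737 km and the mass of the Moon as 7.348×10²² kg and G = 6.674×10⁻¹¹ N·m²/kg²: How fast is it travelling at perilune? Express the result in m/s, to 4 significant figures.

v ≈ 2211 m/s

μ = GM = 6.674×10⁻¹¹ × 7.348×10²² = 4.904×10¹² m³/s².
r_p = 1737 + 35.76 = 1772.8 km = 1.7728×10⁶ m.
r_a = 1737 + 11680 = 13417 km = 1.3417×10⁷ m.
Semi-major axis a = (r_p + r_a)/2 = 7594.9 km = 7.595×10⁶ m.
Vis-viva: v² = μ(2/r − 1/a) = 4.904×10¹² × (1.128×10⁻⁶ − 1.317×10⁻⁷) = 4.887×10⁶ m²/s².
v = 2211 m/s.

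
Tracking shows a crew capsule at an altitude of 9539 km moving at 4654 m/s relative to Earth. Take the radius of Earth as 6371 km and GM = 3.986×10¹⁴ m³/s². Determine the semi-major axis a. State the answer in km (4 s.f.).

a ≈ 14010 km

r = 6371 + 9539 = 15910 km = 1.591×10⁷ m.
Specific orbital energy ε = v²/2 − μ/r = (4654)²/2 − 3.986×10¹⁴/1.591×10⁷ = -1.422×10⁷ J/kg.
Since ε = −μ/(2a), a = −μ/(2ε) = 1.401×10⁷ m = 14012 km.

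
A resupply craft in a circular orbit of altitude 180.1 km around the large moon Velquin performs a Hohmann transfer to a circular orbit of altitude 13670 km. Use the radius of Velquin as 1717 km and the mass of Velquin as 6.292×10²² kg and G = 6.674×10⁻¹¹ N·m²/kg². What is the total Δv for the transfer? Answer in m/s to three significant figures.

Δv_total ≈ 775 m/s

μ = GM = 6.674×10⁻¹¹ × 6.292×10²² = 4.199×10¹² m³/s².
r₁ = 1717 + 180.1 = 1897.1 km = 1.8971×10⁶ m.
r₂ = 1717 + 13670 = 15387 km = 1.5387×10⁷ m.
Transfer ellipse a_t = (r₁ + r₂)/2 = 8.642×10⁶ m.
At r₁: circular v_c1 = √(μ/r₁) = 1488 m/s; transfer-periapsis v_p = √[μ(2/r₁ − 1/a_t)] = 1985 m/s.
Δv₁ = v_p − v_c1 = 497.4 m/s.
At r₂: circular v_c2 = √(μ/r₂) = 522.4 m/s; transfer-apoapsis v_a = √[μ(2/r₂ − 1/a_t)] = 244.8 m/s.
Δv₂ = v_c2 − v_a = 277.6 m/s.
Total Δv = Δv₁ + Δv₂ = 775.1 m/s.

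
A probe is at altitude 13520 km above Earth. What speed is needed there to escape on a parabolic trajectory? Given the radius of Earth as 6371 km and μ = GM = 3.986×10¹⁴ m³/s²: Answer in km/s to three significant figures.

v_esc ≈ 6.33 km/s

r = 6371 + 13520 = 19891 km = 1.9891×10⁷ m.
Escape speed v_esc = √(2μ/r) = √(2 × 3.986×10¹⁴ / 1.989×10⁷) = √(4.008×10⁷) = 6331 m/s.
= 6.331 km/s.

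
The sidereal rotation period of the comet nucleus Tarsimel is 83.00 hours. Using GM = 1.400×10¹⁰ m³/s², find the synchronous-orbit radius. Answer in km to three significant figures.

T = 83.00 hours = 2.988×10⁵ s.
A synchronous orbit has period T, so by Kepler's third law a = (μT²/4π²)^(1/3).
μT²/4π² = 1.400×10¹⁰ × (2.988×10⁵)² / 39.48 = 3.166×10¹⁹ m³.
a = 3.164×10⁶ m = 3163.6 km.

r_sync ≈ 3160 km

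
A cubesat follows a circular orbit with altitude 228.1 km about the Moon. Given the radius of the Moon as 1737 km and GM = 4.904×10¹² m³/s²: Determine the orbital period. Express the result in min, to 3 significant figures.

r = 1737 + 228.1 = 1965.1 km = 1.9651×10⁶ m.
Kepler's third law: T = 2π√(r³/μ) = 2π√((1.965×10⁶)³ / 4.904×10¹²).
r³/μ = 1.547×10⁶ s², so T = 2π × 1.244×10³ = 7.816×10³ s.
Converting: 7.816×10³ s ÷ 60.00 = 130.3 min.

T ≈ 130 min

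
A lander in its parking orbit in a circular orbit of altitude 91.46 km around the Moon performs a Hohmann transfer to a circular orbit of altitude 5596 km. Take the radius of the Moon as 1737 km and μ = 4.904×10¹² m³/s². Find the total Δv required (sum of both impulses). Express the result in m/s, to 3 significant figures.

r₁ = 1737 + 91.46 = 1828.5 km = 1.8285×10⁶ m.
r₂ = 1737 + 5596 = 7333.0 km = 7.3330×10⁶ m.
Transfer ellipse a_t = (r₁ + r₂)/2 = 4.581×10⁶ m.
At r₁: circular v_c1 = √(μ/r₁) = 1638 m/s; transfer-perilune v_p = √[μ(2/r₁ − 1/a_t)] = 2072 m/s.
Δv₁ = v_p − v_c1 = 434.4 m/s.
At r₂: circular v_c2 = √(μ/r₂) = 817.8 m/s; transfer-apolune v_a = √[μ(2/r₂ − 1/a_t)] = 516.7 m/s.
Δv₂ = v_c2 − v_a = 301.1 m/s.
Total Δv = Δv₁ + Δv₂ = 735.5 m/s.

Δv_total ≈ 735 m/s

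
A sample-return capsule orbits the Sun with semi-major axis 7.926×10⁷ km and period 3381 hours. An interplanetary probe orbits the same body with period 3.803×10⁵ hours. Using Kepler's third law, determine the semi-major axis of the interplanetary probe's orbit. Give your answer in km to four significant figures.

Kepler's third law: a³ ∝ T², so a₂ = a₁ (T₂/T₁)^(2/3).
T₂/T₁ = 112.5, (T₂/T₁)^(2/3) = 23.30.
a₂ = 7.926×10⁷ × 23.30 = 1.847×10⁹ km.

a₂ ≈ 1.847×10⁹ km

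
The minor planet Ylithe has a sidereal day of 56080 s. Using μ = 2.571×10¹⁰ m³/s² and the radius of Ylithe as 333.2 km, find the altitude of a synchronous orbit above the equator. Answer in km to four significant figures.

A synchronous orbit has period T, so by Kepler's third law a = (μT²/4π²)^(1/3).
μT²/4π² = 2.571×10¹⁰ × (5.608×10⁴)² / 39.48 = 2.048×10¹⁸ m³.
a = 1.270×10⁶ m = 1269.9 km.
Altitude h = a − R = 1269.9 − 333.2 = 936.75 km.

h_sync ≈ 936.7 km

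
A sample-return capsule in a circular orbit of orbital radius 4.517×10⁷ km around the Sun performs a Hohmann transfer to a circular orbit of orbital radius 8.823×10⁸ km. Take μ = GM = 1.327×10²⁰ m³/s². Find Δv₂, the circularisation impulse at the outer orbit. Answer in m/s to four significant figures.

r₁ = 4.517×10⁷ km = 4.517×10¹⁰ m.
r₂ = 8.823×10⁸ km = 8.823×10¹¹ m.
Transfer ellipse a_t = (r₁ + r₂)/2 = 4.637×10¹¹ m.
At r₁: circular v_c1 = √(μ/r₁) = 54200 m/s; transfer-perihelion v_p = √[μ(2/r₁ − 1/a_t)] = 74760 m/s.
At r₂: circular v_c2 = √(μ/r₂) = 12260 m/s; transfer-aphelion v_a = √[μ(2/r₂ − 1/a_t)] = 3828 m/s.
Δv₂ = v_c2 − v_a = 8436 m/s.

Δv ≈ 8436 m/s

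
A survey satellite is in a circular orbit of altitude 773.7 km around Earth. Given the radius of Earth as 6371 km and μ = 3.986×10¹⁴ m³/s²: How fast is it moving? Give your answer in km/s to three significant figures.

v ≈ 7.47 km/s

r = 6371 + 773.7 = 7144.7 km = 7.1447×10⁶ m.
For a circular orbit v = √(μ/r) = √(3.986×10¹⁴ / 7.145×10⁶) = √(5.579×10⁷) = 7469 m/s.
That is 7.469 km/s.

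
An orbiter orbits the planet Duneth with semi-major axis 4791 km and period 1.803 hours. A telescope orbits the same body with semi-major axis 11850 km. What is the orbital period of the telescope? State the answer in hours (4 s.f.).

T₂ ≈ 7.013 hours

Kepler's third law: T² ∝ a³, so T₂ = T₁ (a₂/a₁)^(3/2).
a₂/a₁ = 2.473, (a₂/a₁)^(3/2) = 3.890.
T₂ = 1.803 × 3.890 = 7.013 hours.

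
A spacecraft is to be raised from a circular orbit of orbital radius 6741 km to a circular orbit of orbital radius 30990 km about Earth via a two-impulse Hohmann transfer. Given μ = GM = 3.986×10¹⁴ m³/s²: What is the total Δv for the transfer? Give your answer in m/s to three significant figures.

Δv_total ≈ 3610 m/s

r₁ = 6741 km = 6.741×10⁶ m.
r₂ = 30990 km = 3.099×10⁷ m.
Transfer ellipse a_t = (r₁ + r₂)/2 = 1.887×10⁷ m.
At r₁: circular v_c1 = √(μ/r₁) = 7690 m/s; transfer-perigee v_p = √[μ(2/r₁ − 1/a_t)] = 9856 m/s.
Δv₁ = v_p − v_c1 = 2166 m/s.
At r₂: circular v_c2 = √(μ/r₂) = 3586 m/s; transfer-apogee v_a = √[μ(2/r₂ − 1/a_t)] = 2144 m/s.
Δv₂ = v_c2 − v_a = 1443 m/s.
Total Δv = Δv₁ + Δv₂ = 3609 m/s.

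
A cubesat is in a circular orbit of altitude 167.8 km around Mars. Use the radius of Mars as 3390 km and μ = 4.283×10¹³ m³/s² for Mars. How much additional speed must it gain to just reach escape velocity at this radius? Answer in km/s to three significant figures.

r = 3390 + 167.8 = 3557.8 km = 3.5578×10⁶ m.
Circular speed v_c = √(μ/r) = 3470 m/s.
Escape speed v_esc = √(2μ/r) = √2 × v_c = 4907 m/s.
Δv = v_esc − v_c = 1437 m/s = 1.437 km/s.

Δv ≈ 1.44 km/s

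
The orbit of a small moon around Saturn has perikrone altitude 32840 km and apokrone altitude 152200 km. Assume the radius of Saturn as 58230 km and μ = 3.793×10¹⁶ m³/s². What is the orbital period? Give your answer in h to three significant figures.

T ≈ 16.6 h

r_p = 58230 + 32840 = 91070 km = 9.1070×10⁷ m.
r_a = 58230 + 152200 = 210430 km = 2.1043×10⁸ m.
Semi-major axis a = (r_p + r_a)/2 = (91070 + 2.1043×10⁵)/2 = 1.5075×10⁵ km = 1.508×10⁸ m.
By Kepler's third law T = 2π√(a³/μ) = 2π × 9.504×10³ = 5.971×10⁴ s.
= 16.59 h.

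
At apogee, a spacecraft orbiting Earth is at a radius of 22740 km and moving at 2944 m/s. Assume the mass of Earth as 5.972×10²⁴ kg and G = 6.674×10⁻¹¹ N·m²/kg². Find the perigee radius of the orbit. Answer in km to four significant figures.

perigee radius ≈ 7469 km

μ = GM = 6.674×10⁻¹¹ × 5.972×10²⁴ = 3.986×10¹⁴ m³/s².
r_a = 2.274×10⁷ m.
Specific energy ε = v²/2 − μ/r = -1.319×10⁷ J/kg, so a = −μ/(2ε) = 1.510×10⁷ m.
The apsides satisfy r_p + r_a = 2a, so the perigee radius is 2a − r_a = 7.469×10⁶ m = 7469.1 km.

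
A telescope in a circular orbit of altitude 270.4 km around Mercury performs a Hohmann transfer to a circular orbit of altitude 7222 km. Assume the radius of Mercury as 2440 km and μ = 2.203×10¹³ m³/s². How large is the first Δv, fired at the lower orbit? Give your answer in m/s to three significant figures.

Δv ≈ 712 m/s

r₁ = 2440 + 270.4 = 2710.4 km = 2.7104×10⁶ m.
r₂ = 2440 + 7222 = 9662.0 km = 9.6620×10⁶ m.
Transfer ellipse a_t = (r₁ + r₂)/2 = 6.186×10⁶ m.
At r₁: circular v_c1 = √(μ/r₁) = 2851 m/s; transfer-periherm v_p = √[μ(2/r₁ − 1/a_t)] = 3563 m/s.
Δv₁ = v_p − v_c1 = 712.0 m/s.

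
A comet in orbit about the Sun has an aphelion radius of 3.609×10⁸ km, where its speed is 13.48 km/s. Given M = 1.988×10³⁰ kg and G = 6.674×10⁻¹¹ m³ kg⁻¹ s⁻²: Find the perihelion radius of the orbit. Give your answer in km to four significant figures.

μ = GM = 6.674×10⁻¹¹ × 1.988×10³⁰ = 1.327×10²⁰ m³/s².
r_a = 3.609×10¹¹ m.
Specific energy ε = v²/2 − μ/r = -2.768×10⁸ J/kg, so a = −μ/(2ε) = 2.397×10¹¹ m.
The apsides satisfy r_p + r_a = 2a, so the perihelion radius is 2a − r_a = 1.185×10¹¹ m = 1.1847×10⁸ km.

perihelion radius ≈ 1.185×10⁸ km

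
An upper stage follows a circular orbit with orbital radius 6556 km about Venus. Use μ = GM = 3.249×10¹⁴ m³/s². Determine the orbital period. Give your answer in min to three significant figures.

T ≈ 97.5 min

r = 6556 km = 6.556×10⁶ m.
Kepler's third law: T = 2π√(r³/μ) = 2π√((6.556×10⁶)³ / 3.249×10¹⁴).
r³/μ = 8.673×10⁵ s², so T = 2π × 9.313×10² = 5.851×10³ s.
Converting: 5.851×10³ s ÷ 60.00 = 97.52 min.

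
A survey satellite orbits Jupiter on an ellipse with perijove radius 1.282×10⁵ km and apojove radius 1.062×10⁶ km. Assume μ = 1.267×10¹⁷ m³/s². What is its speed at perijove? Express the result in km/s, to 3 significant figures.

Semi-major axis a = (r_p + r_a)/2 = 5.9510×10⁵ km = 5.951×10⁸ m.
Vis-viva: v² = μ(2/r − 1/a) = 1.267×10¹⁷ × (1.560×10⁻⁸ − 1.680×10⁻⁹) = 1.764×10⁹ m²/s².
v = 42000 m/s = 42.00 km/s.

v ≈ 42.0 km/s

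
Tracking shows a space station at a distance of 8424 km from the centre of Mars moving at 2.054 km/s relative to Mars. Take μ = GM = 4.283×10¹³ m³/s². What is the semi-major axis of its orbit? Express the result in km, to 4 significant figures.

r = 8.424×10⁶ m.
Specific orbital energy ε = v²/2 − μ/r = (2054)²/2 − 4.283×10¹³/8.424×10⁶ = -2.975×10⁶ J/kg.
Since ε = −μ/(2a), a = −μ/(2ε) = 7.199×10⁶ m = 7198.7 km.

a ≈ 7199 km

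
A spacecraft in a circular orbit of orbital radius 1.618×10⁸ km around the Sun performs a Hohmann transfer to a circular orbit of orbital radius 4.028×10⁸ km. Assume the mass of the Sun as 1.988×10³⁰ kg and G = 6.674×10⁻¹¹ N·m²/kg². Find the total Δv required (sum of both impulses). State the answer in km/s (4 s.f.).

μ = GM = 6.674×10⁻¹¹ × 1.988×10³⁰ = 1.327×10²⁰ m³/s².
r₁ = 1.618×10⁸ km = 1.618×10¹¹ m.
r₂ = 4.028×10⁸ km = 4.028×10¹¹ m.
Transfer ellipse a_t = (r₁ + r₂)/2 = 2.823×10¹¹ m.
At r₁: circular v_c1 = √(μ/r₁) = 28640 m/s; transfer-perihelion v_p = √[μ(2/r₁ − 1/a_t)] = 34210 m/s.
Δv₁ = v_p − v_c1 = 5570 m/s.
At r₂: circular v_c2 = √(μ/r₂) = 18150 m/s; transfer-aphelion v_a = √[μ(2/r₂ − 1/a_t)] = 13740 m/s.
Δv₂ = v_c2 − v_a = 4409 m/s.
Total Δv = Δv₁ + Δv₂ = 9979 m/s = 9.979 km/s.

Δv_total ≈ 9.979 km/s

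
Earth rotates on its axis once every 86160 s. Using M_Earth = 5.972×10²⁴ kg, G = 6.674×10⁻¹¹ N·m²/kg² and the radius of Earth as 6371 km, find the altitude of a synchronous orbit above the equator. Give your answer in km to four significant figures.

h_sync ≈ 35790 km

μ = GM = 6.674×10⁻¹¹ × 5.972×10²⁴ = 3.986×10¹⁴ m³/s².
A synchronous orbit has period T, so by Kepler's third law a = (μT²/4π²)^(1/3).
μT²/4π² = 3.986×10¹⁴ × (8.616×10⁴)² / 39.48 = 7.495×10²² m³.
a = 4.216×10⁷ m = 42162 km.
Altitude h = a − R = 42162 − 6371 = 35791 km.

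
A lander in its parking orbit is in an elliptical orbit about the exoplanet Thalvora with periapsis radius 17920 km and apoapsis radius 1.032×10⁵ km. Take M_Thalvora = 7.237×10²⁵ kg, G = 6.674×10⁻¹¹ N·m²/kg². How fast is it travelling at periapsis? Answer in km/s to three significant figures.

μ = GM = 6.674×10⁻¹¹ × 7.237×10²⁵ = 4.830×10¹⁵ m³/s².
Semi-major axis a = (r_p + r_a)/2 = 60560 km = 6.056×10⁷ m.
Vis-viva: v² = μ(2/r − 1/a) = 4.830×10¹⁵ × (1.116×10⁻⁷ − 1.651×10⁻⁸) = 4.593×10⁸ m²/s².
v = 21430 m/s = 21.43 km/s.

v ≈ 21.4 km/s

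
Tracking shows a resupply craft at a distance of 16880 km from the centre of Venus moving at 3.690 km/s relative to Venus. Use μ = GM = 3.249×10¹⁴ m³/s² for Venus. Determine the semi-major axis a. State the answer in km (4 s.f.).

r = 1.688×10⁷ m.
Vis-viva rearranged: 1/a = 2/r − v²/μ = 1.185×10⁻⁷ − 4.191×10⁻⁸ = 7.657×10⁻⁸ m⁻¹.
a = 1.306×10⁷ m = 13059 km.

a ≈ 13060 km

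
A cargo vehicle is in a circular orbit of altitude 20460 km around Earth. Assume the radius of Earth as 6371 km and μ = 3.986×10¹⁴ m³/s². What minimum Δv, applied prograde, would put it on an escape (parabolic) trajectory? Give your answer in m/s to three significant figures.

Δv ≈ 1600 m/s

r = 6371 + 20460 = 26831 km = 2.6831×10⁷ m.
Circular speed v_c = √(μ/r) = 3854 m/s.
Escape speed v_esc = √(2μ/r) = √2 × v_c = 5451 m/s.
Δv = v_esc − v_c = 1597 m/s.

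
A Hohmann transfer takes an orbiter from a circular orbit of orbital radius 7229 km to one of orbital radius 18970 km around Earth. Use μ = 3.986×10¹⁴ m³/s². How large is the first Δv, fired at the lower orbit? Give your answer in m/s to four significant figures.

Δv ≈ 1510 m/s

r₁ = 7229 km = 7.229×10⁶ m.
r₂ = 18970 km = 1.897×10⁷ m.
Transfer ellipse a_t = (r₁ + r₂)/2 = 1.310×10⁷ m.
At r₁: circular v_c1 = √(μ/r₁) = 7426 m/s; transfer-perigee v_p = √[μ(2/r₁ − 1/a_t)] = 8936 m/s.
Δv₁ = v_p − v_c1 = 1510 m/s.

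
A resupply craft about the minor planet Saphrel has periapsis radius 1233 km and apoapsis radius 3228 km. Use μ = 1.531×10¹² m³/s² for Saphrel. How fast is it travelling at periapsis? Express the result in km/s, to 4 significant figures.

v ≈ 1.341 km/s

Semi-major axis a = (r_p + r_a)/2 = 2230.5 km = 2.230×10⁶ m.
Vis-viva: v² = μ(2/r − 1/a) = 1.531×10¹² × (1.622×10⁻⁶ − 4.483×10⁻⁷) = 1.797×10⁶ m²/s².
v = 1341 m/s = 1.341 km/s.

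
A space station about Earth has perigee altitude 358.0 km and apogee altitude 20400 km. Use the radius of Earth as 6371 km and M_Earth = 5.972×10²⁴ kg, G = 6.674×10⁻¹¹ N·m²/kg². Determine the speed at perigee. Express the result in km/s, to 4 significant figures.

v ≈ 9.730 km/s

μ = GM = 6.674×10⁻¹¹ × 5.972×10²⁴ = 3.986×10¹⁴ m³/s².
r_p = 6371 + 358.0 = 6729.0 km = 6.7290×10⁶ m.
r_a = 6371 + 20400 = 26771 km = 2.6771×10⁷ m.
Semi-major axis a = (r_p + r_a)/2 = 16750 km = 1.675×10⁷ m.
Vis-viva: v² = μ(2/r − 1/a) = 3.986×10¹⁴ × (2.972×10⁻⁷ − 5.970×10⁻⁸) = 9.467×10⁷ m²/s².
v = 9730 m/s = 9.730 km/s.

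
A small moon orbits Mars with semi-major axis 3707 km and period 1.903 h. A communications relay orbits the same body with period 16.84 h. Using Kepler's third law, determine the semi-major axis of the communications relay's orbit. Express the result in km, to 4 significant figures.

Kepler's third law: a³ ∝ T², so a₂ = a₁ (T₂/T₁)^(2/3).
T₂/T₁ = 8.849, (T₂/T₁)^(2/3) = 4.278.
a₂ = 3707 × 4.278 = 15860 km.

a₂ ≈ 15860 km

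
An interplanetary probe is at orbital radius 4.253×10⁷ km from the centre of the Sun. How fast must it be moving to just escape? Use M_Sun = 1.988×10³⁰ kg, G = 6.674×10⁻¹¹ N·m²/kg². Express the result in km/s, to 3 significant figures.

μ = GM = 6.674×10⁻¹¹ × 1.988×10³⁰ = 1.327×10²⁰ m³/s².
r = 4.253×10⁷ km = 4.253×10¹⁰ m.
Escape speed v_esc = √(2μ/r) = √(2 × 1.327×10²⁰ / 4.253×10¹⁰) = √(6.239×10⁹) = 78990 m/s.
= 78.99 km/s.

v_esc ≈ 79.0 km/s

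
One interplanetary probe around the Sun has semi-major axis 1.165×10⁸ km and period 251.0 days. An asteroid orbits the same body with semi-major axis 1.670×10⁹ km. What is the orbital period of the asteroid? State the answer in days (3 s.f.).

Kepler's third law: T² ∝ a³, so T₂ = T₁ (a₂/a₁)^(3/2).
a₂/a₁ = 14.33, (a₂/a₁)^(3/2) = 54.27.
T₂ = 251.0 × 54.27 = 13620 days.

T₂ ≈ 13600 days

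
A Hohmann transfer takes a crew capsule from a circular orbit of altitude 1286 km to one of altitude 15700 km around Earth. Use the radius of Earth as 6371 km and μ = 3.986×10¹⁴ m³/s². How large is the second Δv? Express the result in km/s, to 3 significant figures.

Δv ≈ 1.20 km/s

r₁ = 6371 + 1286 = 7657.0 km = 7.6570×10⁶ m.
r₂ = 6371 + 15700 = 22071 km = 2.2071×10⁷ m.
Transfer ellipse a_t = (r₁ + r₂)/2 = 1.486×10⁷ m.
At r₁: circular v_c1 = √(μ/r₁) = 7215 m/s; transfer-perigee v_p = √[μ(2/r₁ − 1/a_t)] = 8792 m/s.
At r₂: circular v_c2 = √(μ/r₂) = 4250 m/s; transfer-apogee v_a = √[μ(2/r₂ − 1/a_t)] = 3050 m/s.
Δv₂ = v_c2 − v_a = 1200 m/s.
= 1.200 km/s.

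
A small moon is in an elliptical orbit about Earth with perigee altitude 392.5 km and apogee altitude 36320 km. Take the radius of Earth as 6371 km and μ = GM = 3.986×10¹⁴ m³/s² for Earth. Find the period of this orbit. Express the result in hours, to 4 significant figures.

T ≈ 10.75 hours

r_p = 6371 + 392.5 = 6763.5 km = 6.7635×10⁶ m.
r_a = 6371 + 36320 = 42691 km = 4.2691×10⁷ m.
Semi-major axis a = (r_p + r_a)/2 = (6763.5 + 42691)/2 = 24727 km = 2.473×10⁷ m.
By Kepler's third law T = 2π√(a³/μ) = 2π × 6.159×10³ = 3.870×10⁴ s.
= 10.75 hours.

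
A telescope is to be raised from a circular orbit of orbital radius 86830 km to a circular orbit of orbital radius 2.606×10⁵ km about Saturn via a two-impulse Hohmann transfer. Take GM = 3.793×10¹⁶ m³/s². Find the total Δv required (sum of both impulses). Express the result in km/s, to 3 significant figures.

Δv_total ≈ 8.23 km/s

r₁ = 86830 km = 8.683×10⁷ m.
r₂ = 2.606×10⁵ km = 2.606×10⁸ m.
Transfer ellipse a_t = (r₁ + r₂)/2 = 1.737×10⁸ m.
At r₁: circular v_c1 = √(μ/r₁) = 20900 m/s; transfer-perikrone v_p = √[μ(2/r₁ − 1/a_t)] = 25600 m/s.
Δv₁ = v_p − v_c1 = 4699 m/s.
At r₂: circular v_c2 = √(μ/r₂) = 12060 m/s; transfer-apokrone v_a = √[μ(2/r₂ − 1/a_t)] = 8529 m/s.
Δv₂ = v_c2 − v_a = 3535 m/s.
Total Δv = Δv₁ + Δv₂ = 8234 m/s = 8.234 km/s.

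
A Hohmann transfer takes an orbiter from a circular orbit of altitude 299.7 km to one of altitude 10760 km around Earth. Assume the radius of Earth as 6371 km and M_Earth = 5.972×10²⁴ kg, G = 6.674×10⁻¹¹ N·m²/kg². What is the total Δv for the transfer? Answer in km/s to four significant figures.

Δv_total ≈ 2.757 km/s

μ = GM = 6.674×10⁻¹¹ × 5.972×10²⁴ = 3.986×10¹⁴ m³/s².
r₁ = 6371 + 299.7 = 6670.7 km = 6.6707×10⁶ m.
r₂ = 6371 + 10760 = 17131 km = 1.7131×10⁷ m.
Transfer ellipse a_t = (r₁ + r₂)/2 = 1.190×10⁷ m.
At r₁: circular v_c1 = √(μ/r₁) = 7730 m/s; transfer-perigee v_p = √[μ(2/r₁ − 1/a_t)] = 9274 m/s.
Δv₁ = v_p − v_c1 = 1544 m/s.
At r₂: circular v_c2 = √(μ/r₂) = 4823 m/s; transfer-apogee v_a = √[μ(2/r₂ − 1/a_t)] = 3611 m/s.
Δv₂ = v_c2 − v_a = 1212 m/s.
Total Δv = Δv₁ + Δv₂ = 2757 m/s = 2.757 km/s.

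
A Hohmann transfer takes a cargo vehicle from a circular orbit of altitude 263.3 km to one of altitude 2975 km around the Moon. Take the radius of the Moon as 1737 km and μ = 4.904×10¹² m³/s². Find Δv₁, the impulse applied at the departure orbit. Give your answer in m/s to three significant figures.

Δv ≈ 290 m/s

r₁ = 1737 + 263.3 = 2000.3 km = 2.0003×10⁶ m.
r₂ = 1737 + 2975 = 4712.0 km = 4.7120×10⁶ m.
Transfer ellipse a_t = (r₁ + r₂)/2 = 3.356×10⁶ m.
At r₁: circular v_c1 = √(μ/r₁) = 1566 m/s; transfer-perilune v_p = √[μ(2/r₁ − 1/a_t)] = 1855 m/s.
Δv₁ = v_p − v_c1 = 289.5 m/s.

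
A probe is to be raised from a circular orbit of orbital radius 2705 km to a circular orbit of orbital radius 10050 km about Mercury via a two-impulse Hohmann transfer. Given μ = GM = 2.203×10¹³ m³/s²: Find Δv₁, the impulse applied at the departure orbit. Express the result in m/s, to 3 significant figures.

r₁ = 2705 km = 2.705×10⁶ m.
r₂ = 10050 km = 1.005×10⁷ m.
Transfer ellipse a_t = (r₁ + r₂)/2 = 6.378×10⁶ m.
At r₁: circular v_c1 = √(μ/r₁) = 2854 m/s; transfer-periherm v_p = √[μ(2/r₁ − 1/a_t)] = 3582 m/s.
Δv₁ = v_p − v_c1 = 728.7 m/s.

Δv ≈ 729 m/s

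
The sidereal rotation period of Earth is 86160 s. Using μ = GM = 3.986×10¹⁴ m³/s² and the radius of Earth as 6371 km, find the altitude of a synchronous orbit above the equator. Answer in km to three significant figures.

A synchronous orbit has period T, so by Kepler's third law a = (μT²/4π²)^(1/3).
μT²/4π² = 3.986×10¹⁴ × (8.616×10⁴)² / 39.48 = 7.495×10²² m³.
a = 4.216×10⁷ m = 42163 km.
Altitude h = a − R = 42163 − 6371 = 35792 km.

h_sync ≈ 35800 km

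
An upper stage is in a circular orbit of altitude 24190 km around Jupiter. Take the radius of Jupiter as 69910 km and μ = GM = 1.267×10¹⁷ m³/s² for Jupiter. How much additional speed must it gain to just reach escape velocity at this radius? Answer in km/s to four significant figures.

Δv ≈ 15.20 km/s

r = 69910 + 24190 = 94100 km = 9.4100×10⁷ m.
Circular speed v_c = √(μ/r) = 36690 m/s.
Escape speed v_esc = √(2μ/r) = √2 × v_c = 51890 m/s.
Δv = v_esc − v_c = 15200 m/s = 15.20 km/s.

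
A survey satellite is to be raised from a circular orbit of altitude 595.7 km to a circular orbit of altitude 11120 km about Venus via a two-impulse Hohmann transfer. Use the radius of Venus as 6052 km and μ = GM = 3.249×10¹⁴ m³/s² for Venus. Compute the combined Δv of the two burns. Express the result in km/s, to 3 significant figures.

Δv_total ≈ 2.50 km/s

r₁ = 6052 + 595.7 = 6647.7 km = 6.6477×10⁶ m.
r₂ = 6052 + 11120 = 17172 km = 1.7172×10⁷ m.
Transfer ellipse a_t = (r₁ + r₂)/2 = 1.191×10⁷ m.
At r₁: circular v_c1 = √(μ/r₁) = 6991 m/s; transfer-periapsis v_p = √[μ(2/r₁ − 1/a_t)] = 8395 m/s.
Δv₁ = v_p − v_c1 = 1404 m/s.
At r₂: circular v_c2 = √(μ/r₂) = 4350 m/s; transfer-apoapsis v_a = √[μ(2/r₂ − 1/a_t)] = 3250 m/s.
Δv₂ = v_c2 − v_a = 1100 m/s.
Total Δv = Δv₁ + Δv₂ = 2504 m/s = 2.504 km/s.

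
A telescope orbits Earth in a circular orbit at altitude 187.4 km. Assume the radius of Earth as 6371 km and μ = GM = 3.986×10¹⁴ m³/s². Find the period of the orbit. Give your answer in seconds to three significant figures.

r = 6371 + 187.4 = 6558.4 km = 6.5584×10⁶ m.
Kepler's third law: T = 2π√(r³/μ) = 2π√((6.558×10⁶)³ / 3.986×10¹⁴).
r³/μ = 7.077×10⁵ s², so T = 2π × 8.413×10² = 5.286×10³ s.

T ≈ 5290 seconds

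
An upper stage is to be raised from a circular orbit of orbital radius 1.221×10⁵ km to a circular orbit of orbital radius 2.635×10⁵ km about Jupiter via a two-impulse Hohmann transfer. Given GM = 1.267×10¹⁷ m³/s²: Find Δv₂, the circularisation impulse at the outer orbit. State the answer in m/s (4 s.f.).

r₁ = 1.221×10⁵ km = 1.221×10⁸ m.
r₂ = 2.635×10⁵ km = 2.635×10⁸ m.
Transfer ellipse a_t = (r₁ + r₂)/2 = 1.928×10⁸ m.
At r₁: circular v_c1 = √(μ/r₁) = 32210 m/s; transfer-perijove v_p = √[μ(2/r₁ − 1/a_t)] = 37660 m/s.
At r₂: circular v_c2 = √(μ/r₂) = 21930 m/s; transfer-apojove v_a = √[μ(2/r₂ − 1/a_t)] = 17450 m/s.
Δv₂ = v_c2 − v_a = 4478 m/s.

Δv ≈ 4478 m/s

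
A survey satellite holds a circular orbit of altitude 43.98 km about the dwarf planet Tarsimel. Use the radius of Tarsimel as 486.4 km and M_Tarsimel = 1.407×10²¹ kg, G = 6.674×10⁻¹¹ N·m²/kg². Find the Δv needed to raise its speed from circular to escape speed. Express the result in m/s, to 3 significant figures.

μ = GM = 6.674×10⁻¹¹ × 1.407×10²¹ = 9.390×10¹⁰ m³/s².
r = 486.4 + 43.98 = 530.38 km = 5.3038×10⁵ m.
Circular speed v_c = √(μ/r) = 420.8 m/s.
Escape speed v_esc = √(2μ/r) = √2 × v_c = 595.1 m/s.
Δv = v_esc − v_c = 174.3 m/s.

Δv ≈ 174 m/s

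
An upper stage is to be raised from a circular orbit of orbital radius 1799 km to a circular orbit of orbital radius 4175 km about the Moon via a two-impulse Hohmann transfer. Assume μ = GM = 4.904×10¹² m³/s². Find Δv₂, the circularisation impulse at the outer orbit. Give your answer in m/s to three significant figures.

Δv ≈ 243 m/s

r₁ = 1799 km = 1.799×10⁶ m.
r₂ = 4175 km = 4.175×10⁶ m.
Transfer ellipse a_t = (r₁ + r₂)/2 = 2.987×10⁶ m.
At r₁: circular v_c1 = √(μ/r₁) = 1651 m/s; transfer-perilune v_p = √[μ(2/r₁ − 1/a_t)] = 1952 m/s.
At r₂: circular v_c2 = √(μ/r₂) = 1084 m/s; transfer-apolune v_a = √[μ(2/r₂ − 1/a_t)] = 841.1 m/s.
Δv₂ = v_c2 − v_a = 242.7 m/s.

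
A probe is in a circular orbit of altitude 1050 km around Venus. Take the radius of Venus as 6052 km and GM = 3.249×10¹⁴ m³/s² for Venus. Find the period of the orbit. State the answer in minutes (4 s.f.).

r = 6052 + 1050 = 7102.0 km = 7.1020×10⁶ m.
Kepler's third law: T = 2π√(r³/μ) = 2π√((7.102×10⁶)³ / 3.249×10¹⁴).
r³/μ = 1.103×10⁶ s², so T = 2π × 1.050×10³ = 6.597×10³ s.
Converting: 6.597×10³ s ÷ 60.00 = 110.0 minutes.

T ≈ 110.0 minutes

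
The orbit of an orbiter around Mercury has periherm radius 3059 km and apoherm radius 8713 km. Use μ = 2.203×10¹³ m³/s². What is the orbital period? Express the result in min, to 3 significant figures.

Semi-major axis a = (r_p + r_a)/2 = (3059.0 + 8713.0)/2 = 5886.0 km = 5.886×10⁶ m.
By Kepler's third law T = 2π√(a³/μ) = 2π × 3.042×10³ = 1.912×10⁴ s.
= 318.6 min.

T ≈ 319 min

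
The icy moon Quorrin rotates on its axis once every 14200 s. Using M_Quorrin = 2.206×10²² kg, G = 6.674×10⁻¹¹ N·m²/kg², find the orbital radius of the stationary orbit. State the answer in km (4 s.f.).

μ = GM = 6.674×10⁻¹¹ × 2.206×10²² = 1.472×10¹² m³/s².
A synchronous orbit has period T, so by Kepler's third law a = (μT²/4π²)^(1/3).
μT²/4π² = 1.472×10¹² × (1.420×10⁴)² / 39.48 = 7.520×10¹⁸ m³.
a = 1.959×10⁶ m = 1959.2 km.

r_sync ≈ 1959 km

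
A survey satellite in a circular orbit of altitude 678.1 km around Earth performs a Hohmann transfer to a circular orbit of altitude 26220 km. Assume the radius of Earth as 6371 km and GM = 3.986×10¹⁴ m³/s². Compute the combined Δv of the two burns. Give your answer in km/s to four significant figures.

r₁ = 6371 + 678.1 = 7049.1 km = 7.0491×10⁶ m.
r₂ = 6371 + 26220 = 32591 km = 3.2591×10⁷ m.
Transfer ellipse a_t = (r₁ + r₂)/2 = 1.982×10⁷ m.
At r₁: circular v_c1 = √(μ/r₁) = 7520 m/s; transfer-perigee v_p = √[μ(2/r₁ − 1/a_t)] = 9643 m/s.
Δv₁ = v_p − v_c1 = 2123 m/s.
At r₂: circular v_c2 = √(μ/r₂) = 3497 m/s; transfer-apogee v_a = √[μ(2/r₂ − 1/a_t)] = 2086 m/s.
Δv₂ = v_c2 − v_a = 1412 m/s.
Total Δv = Δv₁ + Δv₂ = 3535 m/s = 3.535 km/s.

Δv_total ≈ 3.535 km/s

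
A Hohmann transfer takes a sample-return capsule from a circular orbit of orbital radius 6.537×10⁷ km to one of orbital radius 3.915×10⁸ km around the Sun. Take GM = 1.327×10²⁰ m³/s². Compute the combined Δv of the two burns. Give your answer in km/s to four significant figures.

r₁ = 6.537×10⁷ km = 6.537×10¹⁰ m.
r₂ = 3.915×10⁸ km = 3.915×10¹¹ m.
Transfer ellipse a_t = (r₁ + r₂)/2 = 2.284×10¹¹ m.
At r₁: circular v_c1 = √(μ/r₁) = 45060 m/s; transfer-perihelion v_p = √[μ(2/r₁ − 1/a_t)] = 58980 m/s.
Δv₁ = v_p − v_c1 = 13930 m/s.
At r₂: circular v_c2 = √(μ/r₂) = 18410 m/s; transfer-aphelion v_a = √[μ(2/r₂ − 1/a_t)] = 9849 m/s.
Δv₂ = v_c2 − v_a = 8562 m/s.
Total Δv = Δv₁ + Δv₂ = 22490 m/s = 22.49 km/s.

Δv_total ≈ 22.49 km/s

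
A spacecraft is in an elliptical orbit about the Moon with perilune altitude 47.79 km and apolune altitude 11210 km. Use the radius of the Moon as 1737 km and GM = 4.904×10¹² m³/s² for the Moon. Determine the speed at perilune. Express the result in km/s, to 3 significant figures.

r_p = 1737 + 47.79 = 1784.8 km = 1.7848×10⁶ m.
r_a = 1737 + 11210 = 12947 km = 1.2947×10⁷ m.
Semi-major axis a = (r_p + r_a)/2 = 7365.9 km = 7.366×10⁶ m.
Vis-viva: v² = μ(2/r − 1/a) = 4.904×10¹² × (1.121×10⁻⁶ − 1.358×10⁻⁷) = 4.830×10⁶ m²/s².
v = 2198 m/s = 2.198 km/s.

v ≈ 2.20 km/s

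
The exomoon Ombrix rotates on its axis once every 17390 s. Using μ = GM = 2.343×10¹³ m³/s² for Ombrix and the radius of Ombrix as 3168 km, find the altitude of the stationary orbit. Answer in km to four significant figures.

A synchronous orbit has period T, so by Kepler's third law a = (μT²/4π²)^(1/3).
μT²/4π² = 2.343×10¹³ × (1.739×10⁴)² / 39.48 = 1.795×10²⁰ m³.
a = 5.641×10⁶ m = 5640.8 km.
Altitude h = a − R = 5640.8 − 3168 = 2472.8 km.

h_sync ≈ 2473 km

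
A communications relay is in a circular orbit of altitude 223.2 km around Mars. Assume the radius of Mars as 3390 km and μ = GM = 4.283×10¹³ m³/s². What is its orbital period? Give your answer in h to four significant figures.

r = 3390 + 223.2 = 3613.2 km = 3.6132×10⁶ m.
Kepler's third law: T = 2π√(r³/μ) = 2π√((3.613×10⁶)³ / 4.283×10¹³).
r³/μ = 1.101×10⁶ s², so T = 2π × 1.049×10³ = 6.594×10³ s.
Converting: 6.594×10³ s ÷ 3600 = 1.832 h.

T ≈ 1.832 h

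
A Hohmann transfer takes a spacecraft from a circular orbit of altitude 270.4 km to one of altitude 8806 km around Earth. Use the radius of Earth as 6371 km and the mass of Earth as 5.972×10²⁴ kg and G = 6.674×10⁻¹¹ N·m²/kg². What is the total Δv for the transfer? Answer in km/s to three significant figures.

μ = GM = 6.674×10⁻¹¹ × 5.972×10²⁴ = 3.986×10¹⁴ m³/s².
r₁ = 6371 + 270.4 = 6641.4 km = 6.6414×10⁶ m.
r₂ = 6371 + 8806 = 15177 km = 1.5177×10⁷ m.
Transfer ellipse a_t = (r₁ + r₂)/2 = 1.091×10⁷ m.
At r₁: circular v_c1 = √(μ/r₁) = 7747 m/s; transfer-perigee v_p = √[μ(2/r₁ − 1/a_t)] = 9137 m/s.
Δv₁ = v_p − v_c1 = 1391 m/s.
At r₂: circular v_c2 = √(μ/r₂) = 5125 m/s; transfer-apogee v_a = √[μ(2/r₂ − 1/a_t)] = 3998 m/s.
Δv₂ = v_c2 − v_a = 1126 m/s.
Total Δv = Δv₁ + Δv₂ = 2517 m/s = 2.517 km/s.

Δv_total ≈ 2.52 km/s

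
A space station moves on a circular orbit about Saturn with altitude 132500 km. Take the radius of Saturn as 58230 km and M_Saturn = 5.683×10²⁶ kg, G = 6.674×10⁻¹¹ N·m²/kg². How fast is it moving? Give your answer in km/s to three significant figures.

μ = GM = 6.674×10⁻¹¹ × 5.683×10²⁶ = 3.793×10¹⁶ m³/s².
r = 58230 + 132500 = 190730 km = 1.9073×10⁸ m.
For a circular orbit v = √(μ/r) = √(3.793×10¹⁶ / 1.907×10⁸) = √(1.989×10⁸) = 14100 m/s.
That is 14.10 km/s.

v ≈ 14.1 km/s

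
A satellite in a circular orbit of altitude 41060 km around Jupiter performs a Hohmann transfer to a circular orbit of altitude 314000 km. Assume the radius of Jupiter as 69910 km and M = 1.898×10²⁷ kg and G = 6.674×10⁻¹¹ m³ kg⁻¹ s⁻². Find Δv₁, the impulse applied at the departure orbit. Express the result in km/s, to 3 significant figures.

Δv ≈ 8.30 km/s

μ = GM = 6.674×10⁻¹¹ × 1.898×10²⁷ = 1.267×10¹⁷ m³/s².
r₁ = 69910 + 41060 = 110970 km = 1.1097×10⁸ m.
r₂ = 69910 + 314000 = 383910 km = 3.8391×10⁸ m.
Transfer ellipse a_t = (r₁ + r₂)/2 = 2.474×10⁸ m.
At r₁: circular v_c1 = √(μ/r₁) = 33790 m/s; transfer-perijove v_p = √[μ(2/r₁ − 1/a_t)] = 42080 m/s.
Δv₁ = v_p − v_c1 = 8298 m/s.
= 8.298 km/s.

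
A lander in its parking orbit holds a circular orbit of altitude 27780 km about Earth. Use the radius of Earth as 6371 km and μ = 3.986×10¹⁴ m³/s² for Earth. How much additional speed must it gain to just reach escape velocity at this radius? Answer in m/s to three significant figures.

r = 6371 + 27780 = 34151 km = 3.4151×10⁷ m.
Circular speed v_c = √(μ/r) = 3416 m/s.
Escape speed v_esc = √(2μ/r) = √2 × v_c = 4831 m/s.
Δv = v_esc − v_c = 1415 m/s.

Δv ≈ 1420 m/s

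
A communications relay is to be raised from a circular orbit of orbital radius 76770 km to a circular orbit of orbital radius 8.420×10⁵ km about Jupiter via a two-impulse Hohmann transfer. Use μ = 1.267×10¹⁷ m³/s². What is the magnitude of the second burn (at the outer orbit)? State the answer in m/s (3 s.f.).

Δv ≈ 7250 m/s

r₁ = 76770 km = 7.677×10⁷ m.
r₂ = 8.420×10⁵ km = 8.420×10⁸ m.
Transfer ellipse a_t = (r₁ + r₂)/2 = 4.594×10⁸ m.
At r₁: circular v_c1 = √(μ/r₁) = 40620 m/s; transfer-perijove v_p = √[μ(2/r₁ − 1/a_t)] = 55000 m/s.
At r₂: circular v_c2 = √(μ/r₂) = 12270 m/s; transfer-apojove v_a = √[μ(2/r₂ − 1/a_t)] = 5015 m/s.
Δv₂ = v_c2 − v_a = 7252 m/s.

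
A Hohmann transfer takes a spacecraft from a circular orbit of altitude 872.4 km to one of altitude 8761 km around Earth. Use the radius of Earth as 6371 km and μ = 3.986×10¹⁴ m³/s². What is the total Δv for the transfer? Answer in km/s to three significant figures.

Δv_total ≈ 2.21 km/s

r₁ = 6371 + 872.4 = 7243.4 km = 7.2434×10⁶ m.
r₂ = 6371 + 8761 = 15132 km = 1.5132×10⁷ m.
Transfer ellipse a_t = (r₁ + r₂)/2 = 1.119×10⁷ m.
At r₁: circular v_c1 = √(μ/r₁) = 7418 m/s; transfer-perigee v_p = √[μ(2/r₁ − 1/a_t)] = 8627 m/s.
Δv₁ = v_p − v_c1 = 1209 m/s.
At r₂: circular v_c2 = √(μ/r₂) = 5132 m/s; transfer-apogee v_a = √[μ(2/r₂ − 1/a_t)] = 4130 m/s.
Δv₂ = v_c2 − v_a = 1003 m/s.
Total Δv = Δv₁ + Δv₂ = 2212 m/s = 2.212 km/s.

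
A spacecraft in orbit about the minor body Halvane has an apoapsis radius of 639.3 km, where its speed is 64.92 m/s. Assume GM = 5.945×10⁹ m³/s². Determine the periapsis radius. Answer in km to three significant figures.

periapsis radius ≈ 187 km

r_a = 6.393×10⁵ m.
Specific energy ε = v²/2 − μ/r = -7.192×10³ J/kg, so a = −μ/(2ε) = 4.133×10⁵ m.
The apsides satisfy r_p + r_a = 2a, so the periapsis radius is 2a − r_a = 1.873×10⁵ m = 187.32 km.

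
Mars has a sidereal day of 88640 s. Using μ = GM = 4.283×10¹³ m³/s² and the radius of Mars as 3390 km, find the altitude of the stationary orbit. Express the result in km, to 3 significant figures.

A synchronous orbit has period T, so by Kepler's third law a = (μT²/4π²)^(1/3).
μT²/4π² = 4.283×10¹³ × (8.864×10⁴)² / 39.48 = 8.524×10²¹ m³.
a = 2.043×10⁷ m = 20428 km.
Altitude h = a − R = 20428 − 3390 = 17038 km.

h_sync ≈ 17000 km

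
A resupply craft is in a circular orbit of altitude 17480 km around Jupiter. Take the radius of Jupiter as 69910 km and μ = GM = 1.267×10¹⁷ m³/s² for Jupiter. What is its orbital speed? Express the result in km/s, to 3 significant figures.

r = 69910 + 17480 = 87390 km = 8.7390×10⁷ m.
For a circular orbit v = √(μ/r) = √(1.267×10¹⁷ / 8.739×10⁷) = √(1.450×10⁹) = 38080 m/s.
That is 38.08 km/s.

v ≈ 38.1 km/s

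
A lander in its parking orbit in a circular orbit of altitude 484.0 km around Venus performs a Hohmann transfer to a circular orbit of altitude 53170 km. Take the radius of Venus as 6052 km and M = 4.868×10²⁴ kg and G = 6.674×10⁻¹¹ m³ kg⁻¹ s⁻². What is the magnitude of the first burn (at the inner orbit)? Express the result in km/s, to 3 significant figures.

Δv ≈ 2.41 km/s

μ = GM = 6.674×10⁻¹¹ × 4.868×10²⁴ = 3.249×10¹⁴ m³/s².
r₁ = 6052 + 484.0 = 6536.0 km = 6.5360×10⁶ m.
r₂ = 6052 + 53170 = 59222 km = 5.9222×10⁷ m.
Transfer ellipse a_t = (r₁ + r₂)/2 = 3.288×10⁷ m.
At r₁: circular v_c1 = √(μ/r₁) = 7050 m/s; transfer-periapsis v_p = √[μ(2/r₁ − 1/a_t)] = 9462 m/s.
Δv₁ = v_p − v_c1 = 2412 m/s.
= 2.412 km/s.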